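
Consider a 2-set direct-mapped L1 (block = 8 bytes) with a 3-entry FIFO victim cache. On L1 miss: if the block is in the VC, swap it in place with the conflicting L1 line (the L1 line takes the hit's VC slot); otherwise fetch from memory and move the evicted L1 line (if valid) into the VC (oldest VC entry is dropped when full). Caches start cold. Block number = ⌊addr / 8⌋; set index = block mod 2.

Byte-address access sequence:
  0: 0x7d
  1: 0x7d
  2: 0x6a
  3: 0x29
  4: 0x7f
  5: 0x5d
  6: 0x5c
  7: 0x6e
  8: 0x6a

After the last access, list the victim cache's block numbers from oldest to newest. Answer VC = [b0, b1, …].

VC = [5, 11, 15]

  [0] addr=0x7d blk=15 s=1: MISS | VC []
  [1] addr=0x7d blk=15 s=1: L1-HIT | VC []
  [2] addr=0x6a blk=13 s=1: MISS | VC [15]
  [3] addr=0x29 blk=5 s=1: MISS | VC [15, 13]
  [4] addr=0x7f blk=15 s=1: VC-HIT | VC [5, 13]
  [5] addr=0x5d blk=11 s=1: MISS | VC [5, 13, 15]
  [6] addr=0x5c blk=11 s=1: L1-HIT | VC [5, 13, 15]
  [7] addr=0x6e blk=13 s=1: VC-HIT | VC [5, 11, 15]
  [8] addr=0x6a blk=13 s=1: L1-HIT | VC [5, 11, 15]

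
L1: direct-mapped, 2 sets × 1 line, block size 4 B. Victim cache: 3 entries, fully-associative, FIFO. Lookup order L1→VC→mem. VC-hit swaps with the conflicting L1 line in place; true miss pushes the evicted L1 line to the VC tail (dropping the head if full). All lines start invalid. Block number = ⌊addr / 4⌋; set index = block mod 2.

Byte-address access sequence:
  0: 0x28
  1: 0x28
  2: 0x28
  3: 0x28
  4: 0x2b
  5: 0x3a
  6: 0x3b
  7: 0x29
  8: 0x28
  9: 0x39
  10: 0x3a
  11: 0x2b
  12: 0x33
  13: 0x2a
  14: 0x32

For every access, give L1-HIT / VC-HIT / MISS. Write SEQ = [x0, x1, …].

0: 0x28 (blk 10, set 0) → MISS  vc=[]
1: 0x28 (blk 10, set 0) → L1-HIT  vc=[]
2: 0x28 (blk 10, set 0) → L1-HIT  vc=[]
3: 0x28 (blk 10, set 0) → L1-HIT  vc=[]
4: 0x2b (blk 10, set 0) → L1-HIT  vc=[]
5: 0x3a (blk 14, set 0) → MISS  vc=[10]
6: 0x3b (blk 14, set 0) → L1-HIT  vc=[10]
7: 0x29 (blk 10, set 0) → VC-HIT  vc=[14]
8: 0x28 (blk 10, set 0) → L1-HIT  vc=[14]
9: 0x39 (blk 14, set 0) → VC-HIT  vc=[10]
10: 0x3a (blk 14, set 0) → L1-HIT  vc=[10]
11: 0x2b (blk 10, set 0) → VC-HIT  vc=[14]
12: 0x33 (blk 12, set 0) → MISS  vc=[14, 10]
13: 0x2a (blk 10, set 0) → VC-HIT  vc=[14, 12]
14: 0x32 (blk 12, set 0) → VC-HIT  vc=[14, 10]

SEQ = [MISS, L1-HIT, L1-HIT, L1-HIT, L1-HIT, MISS, L1-HIT, VC-HIT, L1-HIT, VC-HIT, L1-HIT, VC-HIT, MISS, VC-HIT, VC-HIT]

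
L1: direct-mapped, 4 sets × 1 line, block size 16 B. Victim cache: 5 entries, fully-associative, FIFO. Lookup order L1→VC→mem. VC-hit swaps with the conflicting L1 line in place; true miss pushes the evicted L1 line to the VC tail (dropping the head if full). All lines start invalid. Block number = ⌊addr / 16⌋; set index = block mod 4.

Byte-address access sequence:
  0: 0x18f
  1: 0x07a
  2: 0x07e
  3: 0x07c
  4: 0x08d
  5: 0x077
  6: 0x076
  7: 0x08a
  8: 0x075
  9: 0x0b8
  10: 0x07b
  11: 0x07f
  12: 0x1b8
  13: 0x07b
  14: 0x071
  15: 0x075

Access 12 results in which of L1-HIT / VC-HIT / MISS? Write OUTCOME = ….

OUTCOME = MISS

0: 0x18f (blk 24, set 0) → MISS  vc=[]
1: 0x7a (blk 7, set 3) → MISS  vc=[]
2: 0x7e (blk 7, set 3) → L1-HIT  vc=[]
3: 0x7c (blk 7, set 3) → L1-HIT  vc=[]
4: 0x8d (blk 8, set 0) → MISS  vc=[24]
5: 0x77 (blk 7, set 3) → L1-HIT  vc=[24]
6: 0x76 (blk 7, set 3) → L1-HIT  vc=[24]
7: 0x8a (blk 8, set 0) → L1-HIT  vc=[24]
8: 0x75 (blk 7, set 3) → L1-HIT  vc=[24]
9: 0xb8 (blk 11, set 3) → MISS  vc=[24, 7]
10: 0x7b (blk 7, set 3) → VC-HIT  vc=[24, 11]
11: 0x7f (blk 7, set 3) → L1-HIT  vc=[24, 11]
12: 0x1b8 (blk 27, set 3) → MISS  vc=[24, 11, 7]
13: 0x7b (blk 7, set 3) → VC-HIT  vc=[24, 11, 27]
14: 0x71 (blk 7, set 3) → L1-HIT  vc=[24, 11, 27]
15: 0x75 (blk 7, set 3) → L1-HIT  vc=[24, 11, 27]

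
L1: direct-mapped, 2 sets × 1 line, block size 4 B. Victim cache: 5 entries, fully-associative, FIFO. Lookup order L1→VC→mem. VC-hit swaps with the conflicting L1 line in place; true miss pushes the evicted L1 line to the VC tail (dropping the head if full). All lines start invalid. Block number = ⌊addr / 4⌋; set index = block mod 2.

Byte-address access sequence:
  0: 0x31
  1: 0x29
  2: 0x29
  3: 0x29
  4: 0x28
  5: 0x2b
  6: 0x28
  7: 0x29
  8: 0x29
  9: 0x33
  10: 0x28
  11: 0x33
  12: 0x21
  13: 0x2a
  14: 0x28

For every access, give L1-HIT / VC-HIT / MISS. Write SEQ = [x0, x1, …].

0: 0x31 (blk 12, set 0) → MISS  vc=[]
1: 0x29 (blk 10, set 0) → MISS  vc=[12]
2: 0x29 (blk 10, set 0) → L1-HIT  vc=[12]
3: 0x29 (blk 10, set 0) → L1-HIT  vc=[12]
4: 0x28 (blk 10, set 0) → L1-HIT  vc=[12]
5: 0x2b (blk 10, set 0) → L1-HIT  vc=[12]
6: 0x28 (blk 10, set 0) → L1-HIT  vc=[12]
7: 0x29 (blk 10, set 0) → L1-HIT  vc=[12]
8: 0x29 (blk 10, set 0) → L1-HIT  vc=[12]
9: 0x33 (blk 12, set 0) → VC-HIT  vc=[10]
10: 0x28 (blk 10, set 0) → VC-HIT  vc=[12]
11: 0x33 (blk 12, set 0) → VC-HIT  vc=[10]
12: 0x21 (blk 8, set 0) → MISS  vc=[10, 12]
13: 0x2a (blk 10, set 0) → VC-HIT  vc=[8, 12]
14: 0x28 (blk 10, set 0) → L1-HIT  vc=[8, 12]

SEQ = [MISS, MISS, L1-HIT, L1-HIT, L1-HIT, L1-HIT, L1-HIT, L1-HIT, L1-HIT, VC-HIT, VC-HIT, VC-HIT, MISS, VC-HIT, L1-HIT]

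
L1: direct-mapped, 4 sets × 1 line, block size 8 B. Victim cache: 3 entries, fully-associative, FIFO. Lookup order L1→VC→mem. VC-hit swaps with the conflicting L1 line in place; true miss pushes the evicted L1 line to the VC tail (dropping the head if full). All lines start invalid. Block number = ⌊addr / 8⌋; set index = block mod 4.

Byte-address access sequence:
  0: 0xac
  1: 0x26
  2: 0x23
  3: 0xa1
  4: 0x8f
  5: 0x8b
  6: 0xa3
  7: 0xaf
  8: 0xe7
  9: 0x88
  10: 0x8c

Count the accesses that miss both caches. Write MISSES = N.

MISSES = 5

#0 0xac→b21/s1 MISS; vc=[]
#1 0x26→b4/s0 MISS; vc=[]
#2 0x23→b4/s0 L1-HIT; vc=[]
#3 0xa1→b20/s0 MISS; vc=[4]
#4 0x8f→b17/s1 MISS; vc=[4,21]
#5 0x8b→b17/s1 L1-HIT; vc=[4,21]
#6 0xa3→b20/s0 L1-HIT; vc=[4,21]
#7 0xaf→b21/s1 VC-HIT; vc=[4,17]
#8 0xe7→b28/s0 MISS; vc=[4,17,20]
#9 0x88→b17/s1 VC-HIT; vc=[4,21,20]
#10 0x8c→b17/s1 L1-HIT; vc=[4,21,20]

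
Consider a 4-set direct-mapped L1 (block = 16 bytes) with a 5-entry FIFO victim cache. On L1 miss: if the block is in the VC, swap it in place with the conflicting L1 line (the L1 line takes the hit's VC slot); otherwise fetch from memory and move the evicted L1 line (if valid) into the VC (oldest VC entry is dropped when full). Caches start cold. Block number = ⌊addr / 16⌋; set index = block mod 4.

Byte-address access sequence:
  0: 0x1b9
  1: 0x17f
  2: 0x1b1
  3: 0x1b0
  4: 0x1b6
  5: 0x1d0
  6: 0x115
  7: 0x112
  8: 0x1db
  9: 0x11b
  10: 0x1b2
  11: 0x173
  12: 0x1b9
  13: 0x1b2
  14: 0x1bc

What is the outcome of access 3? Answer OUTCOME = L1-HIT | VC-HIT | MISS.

  [0] addr=0x1b9 blk=27 s=3: MISS | VC []
  [1] addr=0x17f blk=23 s=3: MISS | VC [27]
  [2] addr=0x1b1 blk=27 s=3: VC-HIT | VC [23]
  [3] addr=0x1b0 blk=27 s=3: L1-HIT | VC [23]
  [4] addr=0x1b6 blk=27 s=3: L1-HIT | VC [23]
  [5] addr=0x1d0 blk=29 s=1: MISS | VC [23]
  [6] addr=0x115 blk=17 s=1: MISS | VC [23, 29]
  [7] addr=0x112 blk=17 s=1: L1-HIT | VC [23, 29]
  [8] addr=0x1db blk=29 s=1: VC-HIT | VC [23, 17]
  [9] addr=0x11b blk=17 s=1: VC-HIT | VC [23, 29]
  [10] addr=0x1b2 blk=27 s=3: L1-HIT | VC [23, 29]
  [11] addr=0x173 blk=23 s=3: VC-HIT | VC [27, 29]
  [12] addr=0x1b9 blk=27 s=3: VC-HIT | VC [23, 29]
  [13] addr=0x1b2 blk=27 s=3: L1-HIT | VC [23, 29]
  [14] addr=0x1bc blk=27 s=3: L1-HIT | VC [23, 29]

OUTCOME = L1-HIT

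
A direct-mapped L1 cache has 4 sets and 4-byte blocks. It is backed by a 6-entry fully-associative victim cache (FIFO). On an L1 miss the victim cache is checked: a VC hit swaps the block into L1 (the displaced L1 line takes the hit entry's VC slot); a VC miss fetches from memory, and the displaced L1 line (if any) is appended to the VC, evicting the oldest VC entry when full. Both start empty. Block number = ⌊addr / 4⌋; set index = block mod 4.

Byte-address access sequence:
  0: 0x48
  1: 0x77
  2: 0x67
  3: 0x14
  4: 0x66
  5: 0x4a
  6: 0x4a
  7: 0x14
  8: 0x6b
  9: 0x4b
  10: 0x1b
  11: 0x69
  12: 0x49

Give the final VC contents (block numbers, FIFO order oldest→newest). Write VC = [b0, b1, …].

  [0] addr=0x48 blk=18 s=2: MISS | VC []
  [1] addr=0x77 blk=29 s=1: MISS | VC []
  [2] addr=0x67 blk=25 s=1: MISS | VC [29]
  [3] addr=0x14 blk=5 s=1: MISS | VC [29, 25]
  [4] addr=0x66 blk=25 s=1: VC-HIT | VC [29, 5]
  [5] addr=0x4a blk=18 s=2: L1-HIT | VC [29, 5]
  [6] addr=0x4a blk=18 s=2: L1-HIT | VC [29, 5]
  [7] addr=0x14 blk=5 s=1: VC-HIT | VC [29, 25]
  [8] addr=0x6b blk=26 s=2: MISS | VC [29, 25, 18]
  [9] addr=0x4b blk=18 s=2: VC-HIT | VC [29, 25, 26]
  [10] addr=0x1b blk=6 s=2: MISS | VC [29, 25, 26, 18]
  [11] addr=0x69 blk=26 s=2: VC-HIT | VC [29, 25, 6, 18]
  [12] addr=0x49 blk=18 s=2: VC-HIT | VC [29, 25, 6, 26]

VC = [29, 25, 6, 26]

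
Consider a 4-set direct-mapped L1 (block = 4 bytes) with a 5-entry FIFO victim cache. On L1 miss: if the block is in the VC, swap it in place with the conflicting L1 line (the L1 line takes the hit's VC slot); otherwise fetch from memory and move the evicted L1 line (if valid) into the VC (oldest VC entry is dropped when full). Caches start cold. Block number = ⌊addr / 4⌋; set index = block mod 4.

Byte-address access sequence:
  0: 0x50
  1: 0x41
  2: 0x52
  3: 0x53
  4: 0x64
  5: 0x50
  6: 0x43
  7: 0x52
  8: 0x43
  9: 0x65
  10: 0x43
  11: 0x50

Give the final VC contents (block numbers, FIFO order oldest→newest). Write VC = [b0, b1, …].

VC = [16]

0: 0x50 (blk 20, set 0) → MISS  vc=[]
1: 0x41 (blk 16, set 0) → MISS  vc=[20]
2: 0x52 (blk 20, set 0) → VC-HIT  vc=[16]
3: 0x53 (blk 20, set 0) → L1-HIT  vc=[16]
4: 0x64 (blk 25, set 1) → MISS  vc=[16]
5: 0x50 (blk 20, set 0) → L1-HIT  vc=[16]
6: 0x43 (blk 16, set 0) → VC-HIT  vc=[20]
7: 0x52 (blk 20, set 0) → VC-HIT  vc=[16]
8: 0x43 (blk 16, set 0) → VC-HIT  vc=[20]
9: 0x65 (blk 25, set 1) → L1-HIT  vc=[20]
10: 0x43 (blk 16, set 0) → L1-HIT  vc=[20]
11: 0x50 (blk 20, set 0) → VC-HIT  vc=[16]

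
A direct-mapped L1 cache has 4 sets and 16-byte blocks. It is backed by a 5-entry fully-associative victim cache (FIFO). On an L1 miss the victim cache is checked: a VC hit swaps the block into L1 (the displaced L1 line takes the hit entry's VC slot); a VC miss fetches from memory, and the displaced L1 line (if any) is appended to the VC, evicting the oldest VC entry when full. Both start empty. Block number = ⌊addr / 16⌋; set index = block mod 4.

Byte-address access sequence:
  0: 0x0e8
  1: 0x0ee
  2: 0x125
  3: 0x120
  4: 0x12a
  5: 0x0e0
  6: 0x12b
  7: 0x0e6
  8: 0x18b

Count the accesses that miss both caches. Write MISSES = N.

0: 0xe8 (blk 14, set 2) → MISS  vc=[]
1: 0xee (blk 14, set 2) → L1-HIT  vc=[]
2: 0x125 (blk 18, set 2) → MISS  vc=[14]
3: 0x120 (blk 18, set 2) → L1-HIT  vc=[14]
4: 0x12a (blk 18, set 2) → L1-HIT  vc=[14]
5: 0xe0 (blk 14, set 2) → VC-HIT  vc=[18]
6: 0x12b (blk 18, set 2) → VC-HIT  vc=[14]
7: 0xe6 (blk 14, set 2) → VC-HIT  vc=[18]
8: 0x18b (blk 24, set 0) → MISS  vc=[18]

MISSES = 3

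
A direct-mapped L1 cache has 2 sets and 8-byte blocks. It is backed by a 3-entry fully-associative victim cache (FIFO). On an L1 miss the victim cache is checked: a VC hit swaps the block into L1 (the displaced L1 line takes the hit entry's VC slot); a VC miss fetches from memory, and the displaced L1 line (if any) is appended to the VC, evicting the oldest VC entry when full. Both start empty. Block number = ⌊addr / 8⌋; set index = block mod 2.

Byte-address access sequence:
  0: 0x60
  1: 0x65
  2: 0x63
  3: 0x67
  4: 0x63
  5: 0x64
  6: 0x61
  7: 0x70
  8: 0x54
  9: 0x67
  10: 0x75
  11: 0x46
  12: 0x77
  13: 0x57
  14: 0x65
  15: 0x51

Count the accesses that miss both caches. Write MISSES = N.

#0 0x60→b12/s0 MISS; vc=[]
#1 0x65→b12/s0 L1-HIT; vc=[]
#2 0x63→b12/s0 L1-HIT; vc=[]
#3 0x67→b12/s0 L1-HIT; vc=[]
#4 0x63→b12/s0 L1-HIT; vc=[]
#5 0x64→b12/s0 L1-HIT; vc=[]
#6 0x61→b12/s0 L1-HIT; vc=[]
#7 0x70→b14/s0 MISS; vc=[12]
#8 0x54→b10/s0 MISS; vc=[12,14]
#9 0x67→b12/s0 VC-HIT; vc=[10,14]
#10 0x75→b14/s0 VC-HIT; vc=[10,12]
#11 0x46→b8/s0 MISS; vc=[10,12,14]
#12 0x77→b14/s0 VC-HIT; vc=[10,12,8]
#13 0x57→b10/s0 VC-HIT; vc=[14,12,8]
#14 0x65→b12/s0 VC-HIT; vc=[14,10,8]
#15 0x51→b10/s0 VC-HIT; vc=[14,12,8]

MISSES = 4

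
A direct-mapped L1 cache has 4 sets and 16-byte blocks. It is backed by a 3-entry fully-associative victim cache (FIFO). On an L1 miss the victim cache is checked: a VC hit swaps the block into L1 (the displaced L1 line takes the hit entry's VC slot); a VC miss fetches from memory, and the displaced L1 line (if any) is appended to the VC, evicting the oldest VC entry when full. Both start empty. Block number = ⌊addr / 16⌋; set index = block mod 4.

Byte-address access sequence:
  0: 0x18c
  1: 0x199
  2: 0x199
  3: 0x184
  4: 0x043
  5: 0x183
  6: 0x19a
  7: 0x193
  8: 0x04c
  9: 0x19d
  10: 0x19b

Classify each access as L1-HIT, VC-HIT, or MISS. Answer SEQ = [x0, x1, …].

SEQ = [MISS, MISS, L1-HIT, L1-HIT, MISS, VC-HIT, L1-HIT, L1-HIT, VC-HIT, L1-HIT, L1-HIT]

  [0] addr=0x18c blk=24 s=0: MISS | VC []
  [1] addr=0x199 blk=25 s=1: MISS | VC []
  [2] addr=0x199 blk=25 s=1: L1-HIT | VC []
  [3] addr=0x184 blk=24 s=0: L1-HIT | VC []
  [4] addr=0x43 blk=4 s=0: MISS | VC [24]
  [5] addr=0x183 blk=24 s=0: VC-HIT | VC [4]
  [6] addr=0x19a blk=25 s=1: L1-HIT | VC [4]
  [7] addr=0x193 blk=25 s=1: L1-HIT | VC [4]
  [8] addr=0x4c blk=4 s=0: VC-HIT | VC [24]
  [9] addr=0x19d blk=25 s=1: L1-HIT | VC [24]
  [10] addr=0x19b blk=25 s=1: L1-HIT | VC [24]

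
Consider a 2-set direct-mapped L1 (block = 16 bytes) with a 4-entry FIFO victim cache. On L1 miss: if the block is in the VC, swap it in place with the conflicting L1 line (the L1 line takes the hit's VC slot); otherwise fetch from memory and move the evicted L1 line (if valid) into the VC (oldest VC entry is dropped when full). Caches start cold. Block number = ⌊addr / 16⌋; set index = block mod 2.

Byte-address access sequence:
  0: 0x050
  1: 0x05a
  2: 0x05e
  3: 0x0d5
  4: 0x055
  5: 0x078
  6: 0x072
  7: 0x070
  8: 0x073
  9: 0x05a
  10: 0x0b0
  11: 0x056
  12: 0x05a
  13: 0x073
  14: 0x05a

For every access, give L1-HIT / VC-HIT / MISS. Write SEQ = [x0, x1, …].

SEQ = [MISS, L1-HIT, L1-HIT, MISS, VC-HIT, MISS, L1-HIT, L1-HIT, L1-HIT, VC-HIT, MISS, VC-HIT, L1-HIT, VC-HIT, VC-HIT]

0: 0x50 (blk 5, set 1) → MISS  vc=[]
1: 0x5a (blk 5, set 1) → L1-HIT  vc=[]
2: 0x5e (blk 5, set 1) → L1-HIT  vc=[]
3: 0xd5 (blk 13, set 1) → MISS  vc=[5]
4: 0x55 (blk 5, set 1) → VC-HIT  vc=[13]
5: 0x78 (blk 7, set 1) → MISS  vc=[13, 5]
6: 0x72 (blk 7, set 1) → L1-HIT  vc=[13, 5]
7: 0x70 (blk 7, set 1) → L1-HIT  vc=[13, 5]
8: 0x73 (blk 7, set 1) → L1-HIT  vc=[13, 5]
9: 0x5a (blk 5, set 1) → VC-HIT  vc=[13, 7]
10: 0xb0 (blk 11, set 1) → MISS  vc=[13, 7, 5]
11: 0x56 (blk 5, set 1) → VC-HIT  vc=[13, 7, 11]
12: 0x5a (blk 5, set 1) → L1-HIT  vc=[13, 7, 11]
13: 0x73 (blk 7, set 1) → VC-HIT  vc=[13, 5, 11]
14: 0x5a (blk 5, set 1) → VC-HIT  vc=[13, 7, 11]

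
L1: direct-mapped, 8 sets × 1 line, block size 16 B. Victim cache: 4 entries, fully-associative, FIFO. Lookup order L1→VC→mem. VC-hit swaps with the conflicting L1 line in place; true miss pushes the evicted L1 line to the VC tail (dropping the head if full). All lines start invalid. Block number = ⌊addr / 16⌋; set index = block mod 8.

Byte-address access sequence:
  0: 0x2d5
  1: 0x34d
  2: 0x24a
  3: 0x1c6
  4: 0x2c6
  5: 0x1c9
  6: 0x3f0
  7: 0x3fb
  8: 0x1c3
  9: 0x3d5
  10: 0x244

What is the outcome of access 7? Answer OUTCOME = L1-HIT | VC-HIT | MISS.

  [0] addr=0x2d5 blk=45 s=5: MISS | VC []
  [1] addr=0x34d blk=52 s=4: MISS | VC []
  [2] addr=0x24a blk=36 s=4: MISS | VC [52]
  [3] addr=0x1c6 blk=28 s=4: MISS | VC [52, 36]
  [4] addr=0x2c6 blk=44 s=4: MISS | VC [52, 36, 28]
  [5] addr=0x1c9 blk=28 s=4: VC-HIT | VC [52, 36, 44]
  [6] addr=0x3f0 blk=63 s=7: MISS | VC [52, 36, 44]
  [7] addr=0x3fb blk=63 s=7: L1-HIT | VC [52, 36, 44]
  [8] addr=0x1c3 blk=28 s=4: L1-HIT | VC [52, 36, 44]
  [9] addr=0x3d5 blk=61 s=5: MISS | VC [52, 36, 44, 45]
  [10] addr=0x244 blk=36 s=4: VC-HIT | VC [52, 28, 44, 45]

OUTCOME = L1-HIT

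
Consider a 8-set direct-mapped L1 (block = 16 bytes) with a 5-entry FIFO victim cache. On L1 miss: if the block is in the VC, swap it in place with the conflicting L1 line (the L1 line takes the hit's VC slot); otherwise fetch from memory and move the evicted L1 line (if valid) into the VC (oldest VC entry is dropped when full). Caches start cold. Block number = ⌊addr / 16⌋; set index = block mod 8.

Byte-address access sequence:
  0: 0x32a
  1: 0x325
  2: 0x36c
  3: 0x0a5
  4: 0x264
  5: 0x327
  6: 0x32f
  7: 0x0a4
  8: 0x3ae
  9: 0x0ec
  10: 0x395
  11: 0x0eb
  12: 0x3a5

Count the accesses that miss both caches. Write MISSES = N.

#0 0x32a→b50/s2 MISS; vc=[]
#1 0x325→b50/s2 L1-HIT; vc=[]
#2 0x36c→b54/s6 MISS; vc=[]
#3 0xa5→b10/s2 MISS; vc=[50]
#4 0x264→b38/s6 MISS; vc=[50,54]
#5 0x327→b50/s2 VC-HIT; vc=[10,54]
#6 0x32f→b50/s2 L1-HIT; vc=[10,54]
#7 0xa4→b10/s2 VC-HIT; vc=[50,54]
#8 0x3ae→b58/s2 MISS; vc=[50,54,10]
#9 0xec→b14/s6 MISS; vc=[50,54,10,38]
#10 0x395→b57/s1 MISS; vc=[50,54,10,38]
#11 0xeb→b14/s6 L1-HIT; vc=[50,54,10,38]
#12 0x3a5→b58/s2 L1-HIT; vc=[50,54,10,38]

MISSES = 7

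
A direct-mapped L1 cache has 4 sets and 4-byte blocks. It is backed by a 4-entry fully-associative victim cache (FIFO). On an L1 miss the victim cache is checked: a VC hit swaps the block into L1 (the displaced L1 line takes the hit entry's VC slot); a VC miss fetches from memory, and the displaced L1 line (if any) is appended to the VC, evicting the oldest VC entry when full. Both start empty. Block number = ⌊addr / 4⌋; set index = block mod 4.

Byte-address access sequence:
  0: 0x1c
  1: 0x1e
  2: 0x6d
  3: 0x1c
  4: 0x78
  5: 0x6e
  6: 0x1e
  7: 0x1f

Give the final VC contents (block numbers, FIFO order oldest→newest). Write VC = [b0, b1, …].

#0 0x1c→b7/s3 MISS; vc=[]
#1 0x1e→b7/s3 L1-HIT; vc=[]
#2 0x6d→b27/s3 MISS; vc=[7]
#3 0x1c→b7/s3 VC-HIT; vc=[27]
#4 0x78→b30/s2 MISS; vc=[27]
#5 0x6e→b27/s3 VC-HIT; vc=[7]
#6 0x1e→b7/s3 VC-HIT; vc=[27]
#7 0x1f→b7/s3 L1-HIT; vc=[27]

VC = [27]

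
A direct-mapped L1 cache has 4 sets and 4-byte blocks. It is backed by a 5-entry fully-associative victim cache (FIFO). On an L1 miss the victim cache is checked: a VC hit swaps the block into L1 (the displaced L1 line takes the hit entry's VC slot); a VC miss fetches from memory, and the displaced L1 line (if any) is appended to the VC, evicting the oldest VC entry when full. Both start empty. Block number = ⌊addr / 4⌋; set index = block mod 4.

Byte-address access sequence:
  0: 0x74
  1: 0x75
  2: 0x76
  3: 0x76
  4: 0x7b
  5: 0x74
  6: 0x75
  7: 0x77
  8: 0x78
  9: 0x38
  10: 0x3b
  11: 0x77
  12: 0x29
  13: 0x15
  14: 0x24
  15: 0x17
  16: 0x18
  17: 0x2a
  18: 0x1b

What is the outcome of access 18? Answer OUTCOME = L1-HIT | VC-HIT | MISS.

OUTCOME = VC-HIT

#0 0x74→b29/s1 MISS; vc=[]
#1 0x75→b29/s1 L1-HIT; vc=[]
#2 0x76→b29/s1 L1-HIT; vc=[]
#3 0x76→b29/s1 L1-HIT; vc=[]
#4 0x7b→b30/s2 MISS; vc=[]
#5 0x74→b29/s1 L1-HIT; vc=[]
#6 0x75→b29/s1 L1-HIT; vc=[]
#7 0x77→b29/s1 L1-HIT; vc=[]
#8 0x78→b30/s2 L1-HIT; vc=[]
#9 0x38→b14/s2 MISS; vc=[30]
#10 0x3b→b14/s2 L1-HIT; vc=[30]
#11 0x77→b29/s1 L1-HIT; vc=[30]
#12 0x29→b10/s2 MISS; vc=[30,14]
#13 0x15→b5/s1 MISS; vc=[30,14,29]
#14 0x24→b9/s1 MISS; vc=[30,14,29,5]
#15 0x17→b5/s1 VC-HIT; vc=[30,14,29,9]
#16 0x18→b6/s2 MISS; vc=[30,14,29,9,10]
#17 0x2a→b10/s2 VC-HIT; vc=[30,14,29,9,6]
#18 0x1b→b6/s2 VC-HIT; vc=[30,14,29,9,10]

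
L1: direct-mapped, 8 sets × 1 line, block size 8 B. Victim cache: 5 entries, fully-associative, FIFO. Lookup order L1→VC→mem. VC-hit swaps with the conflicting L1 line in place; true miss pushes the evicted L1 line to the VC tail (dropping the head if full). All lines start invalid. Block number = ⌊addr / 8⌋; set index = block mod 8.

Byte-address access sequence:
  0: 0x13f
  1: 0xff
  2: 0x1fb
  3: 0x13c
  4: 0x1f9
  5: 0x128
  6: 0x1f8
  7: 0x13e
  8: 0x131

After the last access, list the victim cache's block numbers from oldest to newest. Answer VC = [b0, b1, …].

  [0] addr=0x13f blk=39 s=7: MISS | VC []
  [1] addr=0xff blk=31 s=7: MISS | VC [39]
  [2] addr=0x1fb blk=63 s=7: MISS | VC [39, 31]
  [3] addr=0x13c blk=39 s=7: VC-HIT | VC [63, 31]
  [4] addr=0x1f9 blk=63 s=7: VC-HIT | VC [39, 31]
  [5] addr=0x128 blk=37 s=5: MISS | VC [39, 31]
  [6] addr=0x1f8 blk=63 s=7: L1-HIT | VC [39, 31]
  [7] addr=0x13e blk=39 s=7: VC-HIT | VC [63, 31]
  [8] addr=0x131 blk=38 s=6: MISS | VC [63, 31]

VC = [63, 31]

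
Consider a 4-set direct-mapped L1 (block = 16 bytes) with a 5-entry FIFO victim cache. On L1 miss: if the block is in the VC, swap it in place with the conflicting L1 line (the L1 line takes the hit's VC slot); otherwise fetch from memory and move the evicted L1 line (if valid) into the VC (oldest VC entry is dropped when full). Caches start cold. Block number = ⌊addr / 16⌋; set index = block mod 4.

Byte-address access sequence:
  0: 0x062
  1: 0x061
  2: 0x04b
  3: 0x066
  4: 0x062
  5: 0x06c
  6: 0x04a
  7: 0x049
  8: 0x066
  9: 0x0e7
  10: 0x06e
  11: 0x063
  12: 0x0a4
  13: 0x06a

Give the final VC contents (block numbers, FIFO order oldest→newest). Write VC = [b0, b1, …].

VC = [14, 10]

0: 0x62 (blk 6, set 2) → MISS  vc=[]
1: 0x61 (blk 6, set 2) → L1-HIT  vc=[]
2: 0x4b (blk 4, set 0) → MISS  vc=[]
3: 0x66 (blk 6, set 2) → L1-HIT  vc=[]
4: 0x62 (blk 6, set 2) → L1-HIT  vc=[]
5: 0x6c (blk 6, set 2) → L1-HIT  vc=[]
6: 0x4a (blk 4, set 0) → L1-HIT  vc=[]
7: 0x49 (blk 4, set 0) → L1-HIT  vc=[]
8: 0x66 (blk 6, set 2) → L1-HIT  vc=[]
9: 0xe7 (blk 14, set 2) → MISS  vc=[6]
10: 0x6e (blk 6, set 2) → VC-HIT  vc=[14]
11: 0x63 (blk 6, set 2) → L1-HIT  vc=[14]
12: 0xa4 (blk 10, set 2) → MISS  vc=[14, 6]
13: 0x6a (blk 6, set 2) → VC-HIT  vc=[14, 10]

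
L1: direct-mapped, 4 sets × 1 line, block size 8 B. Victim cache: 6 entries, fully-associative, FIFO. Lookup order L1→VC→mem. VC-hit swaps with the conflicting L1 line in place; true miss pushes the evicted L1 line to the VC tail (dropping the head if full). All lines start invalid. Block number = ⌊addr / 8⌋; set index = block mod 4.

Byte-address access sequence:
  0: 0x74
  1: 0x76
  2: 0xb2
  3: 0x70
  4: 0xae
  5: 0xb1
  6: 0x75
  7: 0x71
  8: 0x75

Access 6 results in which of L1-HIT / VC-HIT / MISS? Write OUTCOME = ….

OUTCOME = VC-HIT

#0 0x74→b14/s2 MISS; vc=[]
#1 0x76→b14/s2 L1-HIT; vc=[]
#2 0xb2→b22/s2 MISS; vc=[14]
#3 0x70→b14/s2 VC-HIT; vc=[22]
#4 0xae→b21/s1 MISS; vc=[22]
#5 0xb1→b22/s2 VC-HIT; vc=[14]
#6 0x75→b14/s2 VC-HIT; vc=[22]
#7 0x71→b14/s2 L1-HIT; vc=[22]
#8 0x75→b14/s2 L1-HIT; vc=[22]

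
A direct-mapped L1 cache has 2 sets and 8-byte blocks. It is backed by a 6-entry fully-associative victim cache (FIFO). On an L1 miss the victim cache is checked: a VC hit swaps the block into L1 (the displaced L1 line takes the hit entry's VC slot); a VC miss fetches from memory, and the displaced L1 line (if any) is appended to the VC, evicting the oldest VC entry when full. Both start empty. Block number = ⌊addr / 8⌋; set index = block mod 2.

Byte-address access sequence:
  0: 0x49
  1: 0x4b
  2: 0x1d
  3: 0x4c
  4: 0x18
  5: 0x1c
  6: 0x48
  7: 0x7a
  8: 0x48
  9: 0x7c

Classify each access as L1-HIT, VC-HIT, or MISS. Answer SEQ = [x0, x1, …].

#0 0x49→b9/s1 MISS; vc=[]
#1 0x4b→b9/s1 L1-HIT; vc=[]
#2 0x1d→b3/s1 MISS; vc=[9]
#3 0x4c→b9/s1 VC-HIT; vc=[3]
#4 0x18→b3/s1 VC-HIT; vc=[9]
#5 0x1c→b3/s1 L1-HIT; vc=[9]
#6 0x48→b9/s1 VC-HIT; vc=[3]
#7 0x7a→b15/s1 MISS; vc=[3,9]
#8 0x48→b9/s1 VC-HIT; vc=[3,15]
#9 0x7c→b15/s1 VC-HIT; vc=[3,9]

SEQ = [MISS, L1-HIT, MISS, VC-HIT, VC-HIT, L1-HIT, VC-HIT, MISS, VC-HIT, VC-HIT]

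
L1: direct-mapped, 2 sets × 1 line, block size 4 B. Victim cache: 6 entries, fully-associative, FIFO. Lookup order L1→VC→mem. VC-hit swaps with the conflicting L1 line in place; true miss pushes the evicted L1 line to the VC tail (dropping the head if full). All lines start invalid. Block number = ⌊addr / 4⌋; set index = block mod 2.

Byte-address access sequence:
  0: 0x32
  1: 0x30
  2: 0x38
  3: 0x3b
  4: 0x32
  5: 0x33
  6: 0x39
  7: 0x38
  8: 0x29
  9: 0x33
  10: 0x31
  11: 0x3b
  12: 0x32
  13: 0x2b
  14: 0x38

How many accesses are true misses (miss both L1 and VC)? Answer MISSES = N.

MISSES = 3

#0 0x32→b12/s0 MISS; vc=[]
#1 0x30→b12/s0 L1-HIT; vc=[]
#2 0x38→b14/s0 MISS; vc=[12]
#3 0x3b→b14/s0 L1-HIT; vc=[12]
#4 0x32→b12/s0 VC-HIT; vc=[14]
#5 0x33→b12/s0 L1-HIT; vc=[14]
#6 0x39→b14/s0 VC-HIT; vc=[12]
#7 0x38→b14/s0 L1-HIT; vc=[12]
#8 0x29→b10/s0 MISS; vc=[12,14]
#9 0x33→b12/s0 VC-HIT; vc=[10,14]
#10 0x31→b12/s0 L1-HIT; vc=[10,14]
#11 0x3b→b14/s0 VC-HIT; vc=[10,12]
#12 0x32→b12/s0 VC-HIT; vc=[10,14]
#13 0x2b→b10/s0 VC-HIT; vc=[12,14]
#14 0x38→b14/s0 VC-HIT; vc=[12,10]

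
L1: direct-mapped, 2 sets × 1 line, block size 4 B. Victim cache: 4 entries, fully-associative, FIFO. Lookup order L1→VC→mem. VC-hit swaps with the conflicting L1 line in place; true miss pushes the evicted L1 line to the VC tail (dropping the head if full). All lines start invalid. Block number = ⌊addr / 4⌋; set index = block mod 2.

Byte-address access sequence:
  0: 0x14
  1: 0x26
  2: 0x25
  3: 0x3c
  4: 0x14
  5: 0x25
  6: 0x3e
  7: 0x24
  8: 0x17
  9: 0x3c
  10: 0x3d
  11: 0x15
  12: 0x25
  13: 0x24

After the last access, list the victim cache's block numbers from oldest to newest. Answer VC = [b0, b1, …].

#0 0x14→b5/s1 MISS; vc=[]
#1 0x26→b9/s1 MISS; vc=[5]
#2 0x25→b9/s1 L1-HIT; vc=[5]
#3 0x3c→b15/s1 MISS; vc=[5,9]
#4 0x14→b5/s1 VC-HIT; vc=[15,9]
#5 0x25→b9/s1 VC-HIT; vc=[15,5]
#6 0x3e→b15/s1 VC-HIT; vc=[9,5]
#7 0x24→b9/s1 VC-HIT; vc=[15,5]
#8 0x17→b5/s1 VC-HIT; vc=[15,9]
#9 0x3c→b15/s1 VC-HIT; vc=[5,9]
#10 0x3d→b15/s1 L1-HIT; vc=[5,9]
#11 0x15→b5/s1 VC-HIT; vc=[15,9]
#12 0x25→b9/s1 VC-HIT; vc=[15,5]
#13 0x24→b9/s1 L1-HIT; vc=[15,5]

VC = [15, 5]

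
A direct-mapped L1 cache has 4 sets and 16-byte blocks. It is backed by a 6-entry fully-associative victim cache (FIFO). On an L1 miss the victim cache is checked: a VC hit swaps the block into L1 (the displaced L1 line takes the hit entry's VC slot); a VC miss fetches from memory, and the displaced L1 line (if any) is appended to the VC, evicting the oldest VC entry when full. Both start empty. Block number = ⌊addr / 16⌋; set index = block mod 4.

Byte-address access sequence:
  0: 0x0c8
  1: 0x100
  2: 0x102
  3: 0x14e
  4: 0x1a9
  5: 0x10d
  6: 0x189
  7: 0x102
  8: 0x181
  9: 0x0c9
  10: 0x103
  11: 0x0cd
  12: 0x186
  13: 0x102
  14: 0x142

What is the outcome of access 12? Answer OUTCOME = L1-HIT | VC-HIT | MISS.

OUTCOME = VC-HIT

#0 0xc8→b12/s0 MISS; vc=[]
#1 0x100→b16/s0 MISS; vc=[12]
#2 0x102→b16/s0 L1-HIT; vc=[12]
#3 0x14e→b20/s0 MISS; vc=[12,16]
#4 0x1a9→b26/s2 MISS; vc=[12,16]
#5 0x10d→b16/s0 VC-HIT; vc=[12,20]
#6 0x189→b24/s0 MISS; vc=[12,20,16]
#7 0x102→b16/s0 VC-HIT; vc=[12,20,24]
#8 0x181→b24/s0 VC-HIT; vc=[12,20,16]
#9 0xc9→b12/s0 VC-HIT; vc=[24,20,16]
#10 0x103→b16/s0 VC-HIT; vc=[24,20,12]
#11 0xcd→b12/s0 VC-HIT; vc=[24,20,16]
#12 0x186→b24/s0 VC-HIT; vc=[12,20,16]
#13 0x102→b16/s0 VC-HIT; vc=[12,20,24]
#14 0x142→b20/s0 VC-HIT; vc=[12,16,24]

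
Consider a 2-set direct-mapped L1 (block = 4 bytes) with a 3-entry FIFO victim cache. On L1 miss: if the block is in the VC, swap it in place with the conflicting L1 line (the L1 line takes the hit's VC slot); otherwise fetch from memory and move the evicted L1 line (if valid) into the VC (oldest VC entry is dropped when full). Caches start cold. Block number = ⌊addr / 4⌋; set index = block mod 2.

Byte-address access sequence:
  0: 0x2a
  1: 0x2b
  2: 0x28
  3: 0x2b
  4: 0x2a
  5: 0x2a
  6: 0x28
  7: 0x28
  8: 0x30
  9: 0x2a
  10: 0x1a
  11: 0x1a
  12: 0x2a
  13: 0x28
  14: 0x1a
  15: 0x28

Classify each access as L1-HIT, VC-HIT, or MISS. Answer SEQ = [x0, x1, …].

0: 0x2a (blk 10, set 0) → MISS  vc=[]
1: 0x2b (blk 10, set 0) → L1-HIT  vc=[]
2: 0x28 (blk 10, set 0) → L1-HIT  vc=[]
3: 0x2b (blk 10, set 0) → L1-HIT  vc=[]
4: 0x2a (blk 10, set 0) → L1-HIT  vc=[]
5: 0x2a (blk 10, set 0) → L1-HIT  vc=[]
6: 0x28 (blk 10, set 0) → L1-HIT  vc=[]
7: 0x28 (blk 10, set 0) → L1-HIT  vc=[]
8: 0x30 (blk 12, set 0) → MISS  vc=[10]
9: 0x2a (blk 10, set 0) → VC-HIT  vc=[12]
10: 0x1a (blk 6, set 0) → MISS  vc=[12, 10]
11: 0x1a (blk 6, set 0) → L1-HIT  vc=[12, 10]
12: 0x2a (blk 10, set 0) → VC-HIT  vc=[12, 6]
13: 0x28 (blk 10, set 0) → L1-HIT  vc=[12, 6]
14: 0x1a (blk 6, set 0) → VC-HIT  vc=[12, 10]
15: 0x28 (blk 10, set 0) → VC-HIT  vc=[12, 6]

SEQ = [MISS, L1-HIT, L1-HIT, L1-HIT, L1-HIT, L1-HIT, L1-HIT, L1-HIT, MISS, VC-HIT, MISS, L1-HIT, VC-HIT, L1-HIT, VC-HIT, VC-HIT]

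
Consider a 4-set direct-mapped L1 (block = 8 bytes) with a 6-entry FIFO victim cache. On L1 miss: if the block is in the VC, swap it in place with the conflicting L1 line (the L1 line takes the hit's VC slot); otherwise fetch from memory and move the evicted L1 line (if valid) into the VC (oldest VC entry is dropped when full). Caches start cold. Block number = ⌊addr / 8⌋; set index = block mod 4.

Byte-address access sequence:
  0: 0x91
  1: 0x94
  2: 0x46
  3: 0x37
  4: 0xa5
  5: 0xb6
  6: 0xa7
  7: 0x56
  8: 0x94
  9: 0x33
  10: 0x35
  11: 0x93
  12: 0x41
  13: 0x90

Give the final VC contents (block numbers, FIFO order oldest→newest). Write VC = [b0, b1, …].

0: 0x91 (blk 18, set 2) → MISS  vc=[]
1: 0x94 (blk 18, set 2) → L1-HIT  vc=[]
2: 0x46 (blk 8, set 0) → MISS  vc=[]
3: 0x37 (blk 6, set 2) → MISS  vc=[18]
4: 0xa5 (blk 20, set 0) → MISS  vc=[18, 8]
5: 0xb6 (blk 22, set 2) → MISS  vc=[18, 8, 6]
6: 0xa7 (blk 20, set 0) → L1-HIT  vc=[18, 8, 6]
7: 0x56 (blk 10, set 2) → MISS  vc=[18, 8, 6, 22]
8: 0x94 (blk 18, set 2) → VC-HIT  vc=[10, 8, 6, 22]
9: 0x33 (blk 6, set 2) → VC-HIT  vc=[10, 8, 18, 22]
10: 0x35 (blk 6, set 2) → L1-HIT  vc=[10, 8, 18, 22]
11: 0x93 (blk 18, set 2) → VC-HIT  vc=[10, 8, 6, 22]
12: 0x41 (blk 8, set 0) → VC-HIT  vc=[10, 20, 6, 22]
13: 0x90 (blk 18, set 2) → L1-HIT  vc=[10, 20, 6, 22]

VC = [10, 20, 6, 22]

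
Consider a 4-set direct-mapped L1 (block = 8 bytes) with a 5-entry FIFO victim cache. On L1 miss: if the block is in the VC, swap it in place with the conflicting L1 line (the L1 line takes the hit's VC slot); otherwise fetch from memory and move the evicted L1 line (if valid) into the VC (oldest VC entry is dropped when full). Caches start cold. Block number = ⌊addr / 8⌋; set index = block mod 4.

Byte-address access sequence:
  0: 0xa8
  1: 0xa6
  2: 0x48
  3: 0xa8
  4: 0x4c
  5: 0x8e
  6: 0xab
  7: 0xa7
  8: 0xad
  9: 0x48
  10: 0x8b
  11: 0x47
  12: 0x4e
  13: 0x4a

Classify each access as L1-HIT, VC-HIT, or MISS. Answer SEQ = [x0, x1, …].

SEQ = [MISS, MISS, MISS, VC-HIT, VC-HIT, MISS, VC-HIT, L1-HIT, L1-HIT, VC-HIT, VC-HIT, MISS, VC-HIT, L1-HIT]

0: 0xa8 (blk 21, set 1) → MISS  vc=[]
1: 0xa6 (blk 20, set 0) → MISS  vc=[]
2: 0x48 (blk 9, set 1) → MISS  vc=[21]
3: 0xa8 (blk 21, set 1) → VC-HIT  vc=[9]
4: 0x4c (blk 9, set 1) → VC-HIT  vc=[21]
5: 0x8e (blk 17, set 1) → MISS  vc=[21, 9]
6: 0xab (blk 21, set 1) → VC-HIT  vc=[17, 9]
7: 0xa7 (blk 20, set 0) → L1-HIT  vc=[17, 9]
8: 0xad (blk 21, set 1) → L1-HIT  vc=[17, 9]
9: 0x48 (blk 9, set 1) → VC-HIT  vc=[17, 21]
10: 0x8b (blk 17, set 1) → VC-HIT  vc=[9, 21]
11: 0x47 (blk 8, set 0) → MISS  vc=[9, 21, 20]
12: 0x4e (blk 9, set 1) → VC-HIT  vc=[17, 21, 20]
13: 0x4a (blk 9, set 1) → L1-HIT  vc=[17, 21, 20]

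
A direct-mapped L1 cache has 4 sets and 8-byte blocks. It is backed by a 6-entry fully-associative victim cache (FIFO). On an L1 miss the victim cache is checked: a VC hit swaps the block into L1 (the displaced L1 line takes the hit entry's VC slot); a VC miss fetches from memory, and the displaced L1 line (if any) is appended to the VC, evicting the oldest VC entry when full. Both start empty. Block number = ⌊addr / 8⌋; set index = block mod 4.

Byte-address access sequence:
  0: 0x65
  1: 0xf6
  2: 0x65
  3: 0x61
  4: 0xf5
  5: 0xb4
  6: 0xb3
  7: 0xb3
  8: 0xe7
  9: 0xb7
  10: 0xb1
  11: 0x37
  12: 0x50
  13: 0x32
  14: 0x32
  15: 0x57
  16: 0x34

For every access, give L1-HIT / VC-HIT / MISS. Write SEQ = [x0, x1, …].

  [0] addr=0x65 blk=12 s=0: MISS | VC []
  [1] addr=0xf6 blk=30 s=2: MISS | VC []
  [2] addr=0x65 blk=12 s=0: L1-HIT | VC []
  [3] addr=0x61 blk=12 s=0: L1-HIT | VC []
  [4] addr=0xf5 blk=30 s=2: L1-HIT | VC []
  [5] addr=0xb4 blk=22 s=2: MISS | VC [30]
  [6] addr=0xb3 blk=22 s=2: L1-HIT | VC [30]
  [7] addr=0xb3 blk=22 s=2: L1-HIT | VC [30]
  [8] addr=0xe7 blk=28 s=0: MISS | VC [30, 12]
  [9] addr=0xb7 blk=22 s=2: L1-HIT | VC [30, 12]
  [10] addr=0xb1 blk=22 s=2: L1-HIT | VC [30, 12]
  [11] addr=0x37 blk=6 s=2: MISS | VC [30, 12, 22]
  [12] addr=0x50 blk=10 s=2: MISS | VC [30, 12, 22, 6]
  [13] addr=0x32 blk=6 s=2: VC-HIT | VC [30, 12, 22, 10]
  [14] addr=0x32 blk=6 s=2: L1-HIT | VC [30, 12, 22, 10]
  [15] addr=0x57 blk=10 s=2: VC-HIT | VC [30, 12, 22, 6]
  [16] addr=0x34 blk=6 s=2: VC-HIT | VC [30, 12, 22, 10]

SEQ = [MISS, MISS, L1-HIT, L1-HIT, L1-HIT, MISS, L1-HIT, L1-HIT, MISS, L1-HIT, L1-HIT, MISS, MISS, VC-HIT, L1-HIT, VC-HIT, VC-HIT]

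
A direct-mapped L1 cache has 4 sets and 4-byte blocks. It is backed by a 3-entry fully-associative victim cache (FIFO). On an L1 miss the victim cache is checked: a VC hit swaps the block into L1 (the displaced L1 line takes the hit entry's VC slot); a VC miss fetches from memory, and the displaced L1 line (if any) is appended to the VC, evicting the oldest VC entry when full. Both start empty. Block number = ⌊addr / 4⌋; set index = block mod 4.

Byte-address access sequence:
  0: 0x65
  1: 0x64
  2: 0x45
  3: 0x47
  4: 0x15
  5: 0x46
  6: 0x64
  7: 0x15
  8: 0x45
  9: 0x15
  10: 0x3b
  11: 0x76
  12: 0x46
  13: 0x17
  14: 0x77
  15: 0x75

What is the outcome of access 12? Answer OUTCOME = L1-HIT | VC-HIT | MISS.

  [0] addr=0x65 blk=25 s=1: MISS | VC []
  [1] addr=0x64 blk=25 s=1: L1-HIT | VC []
  [2] addr=0x45 blk=17 s=1: MISS | VC [25]
  [3] addr=0x47 blk=17 s=1: L1-HIT | VC [25]
  [4] addr=0x15 blk=5 s=1: MISS | VC [25, 17]
  [5] addr=0x46 blk=17 s=1: VC-HIT | VC [25, 5]
  [6] addr=0x64 blk=25 s=1: VC-HIT | VC [17, 5]
  [7] addr=0x15 blk=5 s=1: VC-HIT | VC [17, 25]
  [8] addr=0x45 blk=17 s=1: VC-HIT | VC [5, 25]
  [9] addr=0x15 blk=5 s=1: VC-HIT | VC [17, 25]
  [10] addr=0x3b blk=14 s=2: MISS | VC [17, 25]
  [11] addr=0x76 blk=29 s=1: MISS | VC [17, 25, 5]
  [12] addr=0x46 blk=17 s=1: VC-HIT | VC [29, 25, 5]
  [13] addr=0x17 blk=5 s=1: VC-HIT | VC [29, 25, 17]
  [14] addr=0x77 blk=29 s=1: VC-HIT | VC [5, 25, 17]
  [15] addr=0x75 blk=29 s=1: L1-HIT | VC [5, 25, 17]

OUTCOME = VC-HIT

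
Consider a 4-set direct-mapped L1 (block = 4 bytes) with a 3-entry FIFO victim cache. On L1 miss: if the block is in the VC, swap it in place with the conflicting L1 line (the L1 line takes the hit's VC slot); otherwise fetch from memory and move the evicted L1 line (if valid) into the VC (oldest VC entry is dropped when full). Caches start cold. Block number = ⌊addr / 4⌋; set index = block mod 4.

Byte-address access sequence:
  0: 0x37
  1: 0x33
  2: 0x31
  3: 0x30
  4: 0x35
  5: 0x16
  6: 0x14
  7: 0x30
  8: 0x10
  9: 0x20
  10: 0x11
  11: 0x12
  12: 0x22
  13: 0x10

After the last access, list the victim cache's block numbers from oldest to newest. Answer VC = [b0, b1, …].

#0 0x37→b13/s1 MISS; vc=[]
#1 0x33→b12/s0 MISS; vc=[]
#2 0x31→b12/s0 L1-HIT; vc=[]
#3 0x30→b12/s0 L1-HIT; vc=[]
#4 0x35→b13/s1 L1-HIT; vc=[]
#5 0x16→b5/s1 MISS; vc=[13]
#6 0x14→b5/s1 L1-HIT; vc=[13]
#7 0x30→b12/s0 L1-HIT; vc=[13]
#8 0x10→b4/s0 MISS; vc=[13,12]
#9 0x20→b8/s0 MISS; vc=[13,12,4]
#10 0x11→b4/s0 VC-HIT; vc=[13,12,8]
#11 0x12→b4/s0 L1-HIT; vc=[13,12,8]
#12 0x22→b8/s0 VC-HIT; vc=[13,12,4]
#13 0x10→b4/s0 VC-HIT; vc=[13,12,8]

VC = [13, 12, 8]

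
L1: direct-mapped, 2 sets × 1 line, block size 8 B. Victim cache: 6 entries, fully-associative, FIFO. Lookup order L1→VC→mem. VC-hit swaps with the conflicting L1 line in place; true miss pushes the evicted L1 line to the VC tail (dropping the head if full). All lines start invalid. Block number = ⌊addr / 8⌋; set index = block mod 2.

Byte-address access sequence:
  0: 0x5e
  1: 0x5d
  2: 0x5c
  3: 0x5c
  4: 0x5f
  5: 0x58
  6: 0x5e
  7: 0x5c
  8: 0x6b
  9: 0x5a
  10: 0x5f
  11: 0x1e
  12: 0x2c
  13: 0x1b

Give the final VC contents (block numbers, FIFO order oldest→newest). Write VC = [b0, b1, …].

VC = [13, 11, 5]

0: 0x5e (blk 11, set 1) → MISS  vc=[]
1: 0x5d (blk 11, set 1) → L1-HIT  vc=[]
2: 0x5c (blk 11, set 1) → L1-HIT  vc=[]
3: 0x5c (blk 11, set 1) → L1-HIT  vc=[]
4: 0x5f (blk 11, set 1) → L1-HIT  vc=[]
5: 0x58 (blk 11, set 1) → L1-HIT  vc=[]
6: 0x5e (blk 11, set 1) → L1-HIT  vc=[]
7: 0x5c (blk 11, set 1) → L1-HIT  vc=[]
8: 0x6b (blk 13, set 1) → MISS  vc=[11]
9: 0x5a (blk 11, set 1) → VC-HIT  vc=[13]
10: 0x5f (blk 11, set 1) → L1-HIT  vc=[13]
11: 0x1e (blk 3, set 1) → MISS  vc=[13, 11]
12: 0x2c (blk 5, set 1) → MISS  vc=[13, 11, 3]
13: 0x1b (blk 3, set 1) → VC-HIT  vc=[13, 11, 5]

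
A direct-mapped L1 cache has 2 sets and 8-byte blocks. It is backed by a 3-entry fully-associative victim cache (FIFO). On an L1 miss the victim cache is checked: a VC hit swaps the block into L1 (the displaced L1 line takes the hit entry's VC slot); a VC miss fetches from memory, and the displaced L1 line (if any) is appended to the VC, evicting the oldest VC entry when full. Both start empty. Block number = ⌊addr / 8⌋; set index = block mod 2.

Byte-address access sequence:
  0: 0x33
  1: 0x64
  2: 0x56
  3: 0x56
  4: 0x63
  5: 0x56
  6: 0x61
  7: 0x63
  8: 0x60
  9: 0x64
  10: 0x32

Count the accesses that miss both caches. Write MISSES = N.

MISSES = 3

#0 0x33→b6/s0 MISS; vc=[]
#1 0x64→b12/s0 MISS; vc=[6]
#2 0x56→b10/s0 MISS; vc=[6,12]
#3 0x56→b10/s0 L1-HIT; vc=[6,12]
#4 0x63→b12/s0 VC-HIT; vc=[6,10]
#5 0x56→b10/s0 VC-HIT; vc=[6,12]
#6 0x61→b12/s0 VC-HIT; vc=[6,10]
#7 0x63→b12/s0 L1-HIT; vc=[6,10]
#8 0x60→b12/s0 L1-HIT; vc=[6,10]
#9 0x64→b12/s0 L1-HIT; vc=[6,10]
#10 0x32→b6/s0 VC-HIT; vc=[12,10]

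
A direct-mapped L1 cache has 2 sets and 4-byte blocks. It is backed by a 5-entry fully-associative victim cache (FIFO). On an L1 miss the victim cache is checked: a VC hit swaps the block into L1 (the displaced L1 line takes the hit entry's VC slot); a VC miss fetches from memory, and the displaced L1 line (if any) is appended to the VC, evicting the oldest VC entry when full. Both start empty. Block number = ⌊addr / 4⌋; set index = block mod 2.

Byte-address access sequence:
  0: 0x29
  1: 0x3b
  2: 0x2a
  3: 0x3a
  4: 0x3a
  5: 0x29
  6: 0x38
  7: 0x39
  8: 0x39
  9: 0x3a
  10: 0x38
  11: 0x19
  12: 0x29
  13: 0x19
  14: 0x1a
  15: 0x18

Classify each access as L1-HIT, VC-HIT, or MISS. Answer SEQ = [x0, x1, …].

SEQ = [MISS, MISS, VC-HIT, VC-HIT, L1-HIT, VC-HIT, VC-HIT, L1-HIT, L1-HIT, L1-HIT, L1-HIT, MISS, VC-HIT, VC-HIT, L1-HIT, L1-HIT]

#0 0x29→b10/s0 MISS; vc=[]
#1 0x3b→b14/s0 MISS; vc=[10]
#2 0x2a→b10/s0 VC-HIT; vc=[14]
#3 0x3a→b14/s0 VC-HIT; vc=[10]
#4 0x3a→b14/s0 L1-HIT; vc=[10]
#5 0x29→b10/s0 VC-HIT; vc=[14]
#6 0x38→b14/s0 VC-HIT; vc=[10]
#7 0x39→b14/s0 L1-HIT; vc=[10]
#8 0x39→b14/s0 L1-HIT; vc=[10]
#9 0x3a→b14/s0 L1-HIT; vc=[10]
#10 0x38→b14/s0 L1-HIT; vc=[10]
#11 0x19→b6/s0 MISS; vc=[10,14]
#12 0x29→b10/s0 VC-HIT; vc=[6,14]
#13 0x19→b6/s0 VC-HIT; vc=[10,14]
#14 0x1a→b6/s0 L1-HIT; vc=[10,14]
#15 0x18→b6/s0 L1-HIT; vc=[10,14]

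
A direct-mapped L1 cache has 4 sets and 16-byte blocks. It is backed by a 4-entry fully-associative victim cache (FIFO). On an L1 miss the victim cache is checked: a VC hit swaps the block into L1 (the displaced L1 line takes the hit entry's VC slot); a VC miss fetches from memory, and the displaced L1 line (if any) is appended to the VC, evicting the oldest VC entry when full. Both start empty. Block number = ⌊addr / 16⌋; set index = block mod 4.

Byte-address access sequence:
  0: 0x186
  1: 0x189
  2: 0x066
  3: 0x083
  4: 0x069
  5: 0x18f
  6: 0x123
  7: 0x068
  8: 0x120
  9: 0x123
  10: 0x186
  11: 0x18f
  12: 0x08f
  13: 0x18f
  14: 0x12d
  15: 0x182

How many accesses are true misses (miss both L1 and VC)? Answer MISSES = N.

MISSES = 4

  [0] addr=0x186 blk=24 s=0: MISS | VC []
  [1] addr=0x189 blk=24 s=0: L1-HIT | VC []
  [2] addr=0x66 blk=6 s=2: MISS | VC []
  [3] addr=0x83 blk=8 s=0: MISS | VC [24]
  [4] addr=0x69 blk=6 s=2: L1-HIT | VC [24]
  [5] addr=0x18f blk=24 s=0: VC-HIT | VC [8]
  [6] addr=0x123 blk=18 s=2: MISS | VC [8, 6]
  [7] addr=0x68 blk=6 s=2: VC-HIT | VC [8, 18]
  [8] addr=0x120 blk=18 s=2: VC-HIT | VC [8, 6]
  [9] addr=0x123 blk=18 s=2: L1-HIT | VC [8, 6]
  [10] addr=0x186 blk=24 s=0: L1-HIT | VC [8, 6]
  [11] addr=0x18f blk=24 s=0: L1-HIT | VC [8, 6]
  [12] addr=0x8f blk=8 s=0: VC-HIT | VC [24, 6]
  [13] addr=0x18f blk=24 s=0: VC-HIT | VC [8, 6]
  [14] addr=0x12d blk=18 s=2: L1-HIT | VC [8, 6]
  [15] addr=0x182 blk=24 s=0: L1-HIT | VC [8, 6]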